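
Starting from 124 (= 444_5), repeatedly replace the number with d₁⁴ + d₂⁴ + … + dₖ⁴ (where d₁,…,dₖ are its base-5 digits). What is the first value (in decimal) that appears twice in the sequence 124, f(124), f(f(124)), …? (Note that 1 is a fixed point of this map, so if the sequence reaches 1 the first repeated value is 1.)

528

124 = (4,4,4)_5 → 4⁴ + 4⁴ + 4⁴ = 256 + 256 + 256 = 768
768 = (1,1,0,3,3)_5 → 1⁴ + 1⁴ + 0⁴ + 3⁴ + 3⁴ = 1 + 1 + 0 + 81 + 81 = 164
164 = (1,1,2,4)_5 → 1⁴ + 1⁴ + 2⁴ + 4⁴ = 1 + 1 + 16 + 256 = 274
274 = (2,0,4,4)_5 → 2⁴ + 0⁴ + 4⁴ + 4⁴ = 16 + 0 + 256 + 256 = 528
528 = (4,1,0,3)_5 → 4⁴ + 1⁴ + 0⁴ + 3⁴ = 256 + 1 + 0 + 81 = 338
338 = (2,3,2,3)_5 → 2⁴ + 3⁴ + 2⁴ + 3⁴ = 16 + 81 + 16 + 81 = 194
194 = (1,2,3,4)_5 → 1⁴ + 2⁴ + 3⁴ + 4⁴ = 1 + 16 + 81 + 256 = 354
354 = (2,4,0,4)_5 → 2⁴ + 4⁴ + 0⁴ + 4⁴ = 16 + 256 + 0 + 256 = 528  — 528 already appeared earlier.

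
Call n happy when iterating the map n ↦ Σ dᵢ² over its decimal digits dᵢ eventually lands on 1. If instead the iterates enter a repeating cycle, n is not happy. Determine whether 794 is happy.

794 → 7² + 9² + 4² = 146
146 → 1² + 4² + 6² = 53
53 → 5² + 3² = 34
34 → 3² + 4² = 25
25 → 2² + 5² = 29
29 → 2² + 9² = 85
85 → 8² + 5² = 89
89 → 8² + 9² = 145
145 → 1² + 4² + 5² = 42
42 → 4² + 2² = 20
20 → 2² + 0² = 4
4 → 4² = 16
16 → 1² + 6² = 37
37 → 3² + 7² = 58
58 → 5² + 8² = 89  — 89 already seen; the sequence cycles without reaching 1.

not happy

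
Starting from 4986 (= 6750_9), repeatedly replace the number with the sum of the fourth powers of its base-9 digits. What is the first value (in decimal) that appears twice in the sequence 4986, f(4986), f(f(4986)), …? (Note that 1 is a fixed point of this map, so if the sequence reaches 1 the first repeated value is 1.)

4986 = (6,7,5,0)_9 → 4322
4322 = (5,8,3,2)_9 → 4818
4818 = (6,5,4,3)_9 → 2258
2258 = (3,0,7,8)_9 → 6578
6578 = (1,0,0,1,8)_9 → 4098
4098 = (5,5,5,3)_9 → 1956
1956 = (2,6,1,3)_9 → 1394
1394 = (1,8,1,8)_9 → 8194
8194 = (1,2,2,1,4)_9 → 290
290 = (3,5,2)_9 → 722
722 = (8,8,2)_9 → 8208
8208 = (1,2,2,3,0)_9 → 114
114 = (1,3,6)_9 → 1378
1378 = (1,8,0,1)_9 → 4098  — 4098 already appeared earlier.

4098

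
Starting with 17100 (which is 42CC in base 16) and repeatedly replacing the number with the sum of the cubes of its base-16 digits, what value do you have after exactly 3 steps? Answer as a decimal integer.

17100 = (4,2,12,12)_16 → 3528
3528 = (13,12,8)_16 → 4437
4437 = (1,1,5,5)_16 → 252

252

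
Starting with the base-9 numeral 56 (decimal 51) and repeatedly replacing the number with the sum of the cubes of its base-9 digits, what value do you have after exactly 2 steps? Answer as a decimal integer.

51 = (5,6)_9 → 5³ + 6³ = 341
341 = (4,1,8)_9 → 4³ + 1³ + 8³ = 577

577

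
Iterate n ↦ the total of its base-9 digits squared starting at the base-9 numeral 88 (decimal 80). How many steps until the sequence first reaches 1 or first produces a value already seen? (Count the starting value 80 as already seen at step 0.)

7

80 = (8,8)_9 → 8² + 8² = 64 + 64 = 128
128 = (1,5,2)_9 → 1² + 5² + 2² = 1 + 25 + 4 = 30
30 = (3,3)_9 → 3² + 3² = 9 + 9 = 18
18 = (2,0)_9 → 2² + 0² = 4 + 0 = 4
4 = (4)_9 → 4² = 16
16 = (1,7)_9 → 1² + 7² = 1 + 49 = 50
50 = (5,5)_9 → 5² + 5² = 25 + 25 = 50  — 50 repeats.
That took 7 steps.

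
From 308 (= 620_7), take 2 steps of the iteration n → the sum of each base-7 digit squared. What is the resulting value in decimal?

50

308 = (6,2,0)_7 → 6² + 2² + 0² = 36 + 4 + 0 = 40
40 = (5,5)_7 → 5² + 5² = 25 + 25 = 50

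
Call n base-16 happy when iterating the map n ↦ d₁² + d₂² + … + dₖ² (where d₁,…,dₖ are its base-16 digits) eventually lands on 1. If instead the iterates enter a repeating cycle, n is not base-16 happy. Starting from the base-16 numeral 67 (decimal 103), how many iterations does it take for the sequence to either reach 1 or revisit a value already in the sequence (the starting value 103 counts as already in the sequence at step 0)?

103 = (6,7)_16 → 6² + 7² = 85
85 = (5,5)_16 → 5² + 5² = 50
50 = (3,2)_16 → 3² + 2² = 13
13 = (13)_16 → 13² = 169
169 = (10,9)_16 → 10² + 9² = 181
181 = (11,5)_16 → 11² + 5² = 146
146 = (9,2)_16 → 9² + 2² = 85  — 85 repeats.
That took 7 steps.

7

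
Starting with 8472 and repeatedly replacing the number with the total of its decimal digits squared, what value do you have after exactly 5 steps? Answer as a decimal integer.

8472 → 8² + 4² + 7² + 2² = 64 + 16 + 49 + 4 = 133
133 → 1² + 3² + 3² = 1 + 9 + 9 = 19
19 → 1² + 9² = 1 + 81 = 82
82 → 8² + 2² = 64 + 4 = 68
68 → 6² + 8² = 36 + 64 = 100

100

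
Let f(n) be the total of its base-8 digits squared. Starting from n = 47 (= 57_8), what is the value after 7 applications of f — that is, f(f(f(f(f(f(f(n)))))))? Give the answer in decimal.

16

47 = (5,7)_8 → 74
74 = (1,1,2)_8 → 6
6 = (6)_8 → 36
36 = (4,4)_8 → 32
32 = (4,0)_8 → 16
16 = (2,0)_8 → 4
4 = (4)_8 → 16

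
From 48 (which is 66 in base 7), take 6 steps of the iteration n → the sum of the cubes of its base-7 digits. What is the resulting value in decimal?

126

48 = (6,6)_7 → 6³ + 6³ = 216 + 216 = 432
432 = (1,1,5,5)_7 → 1³ + 1³ + 5³ + 5³ = 1 + 1 + 125 + 125 = 252
252 = (5,1,0)_7 → 5³ + 1³ + 0³ = 125 + 1 + 0 = 126
126 = (2,4,0)_7 → 2³ + 4³ + 0³ = 8 + 64 + 0 = 72
72 = (1,3,2)_7 → 1³ + 3³ + 2³ = 1 + 27 + 8 = 36
36 = (5,1)_7 → 5³ + 1³ = 125 + 1 = 126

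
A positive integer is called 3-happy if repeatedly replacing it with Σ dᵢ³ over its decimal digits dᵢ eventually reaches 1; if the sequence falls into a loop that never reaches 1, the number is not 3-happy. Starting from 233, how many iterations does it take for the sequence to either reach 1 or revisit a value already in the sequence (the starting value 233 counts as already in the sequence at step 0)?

10

233 → 2³ + 3³ + 3³ = 8 + 27 + 27 = 62
62 → 6³ + 2³ = 216 + 8 = 224
224 → 2³ + 2³ + 4³ = 8 + 8 + 64 = 80
80 → 8³ + 0³ = 512 + 0 = 512
512 → 5³ + 1³ + 2³ = 125 + 1 + 8 = 134
134 → 1³ + 3³ + 4³ = 1 + 27 + 64 = 92
92 → 9³ + 2³ = 729 + 8 = 737
737 → 7³ + 3³ + 7³ = 343 + 27 + 343 = 713
713 → 7³ + 1³ + 3³ = 343 + 1 + 27 = 371
371 → 3³ + 7³ + 1³ = 27 + 343 + 1 = 371  — 371 repeats.
That took 10 steps.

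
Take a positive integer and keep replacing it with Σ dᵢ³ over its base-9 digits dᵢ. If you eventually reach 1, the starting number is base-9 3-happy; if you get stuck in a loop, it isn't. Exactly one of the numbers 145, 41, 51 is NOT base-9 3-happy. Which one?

41

145: 145 → 345 → 99 → 9 → 1  — reaches 1 (base-9 3-happy)
41: 41 → 189 → 35 → 539 → 853 → 409 → 189  — repeats 189 (not base-9 3-happy)
51: 51 → 341 → 577 → 345 → 99 → 9 → 1  — reaches 1 (base-9 3-happy)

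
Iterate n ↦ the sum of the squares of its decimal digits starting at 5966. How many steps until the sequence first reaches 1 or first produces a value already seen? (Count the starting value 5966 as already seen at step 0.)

14

5966 → 5² + 9² + 6² + 6² = 25 + 81 + 36 + 36 = 178
178 → 1² + 7² + 8² = 1 + 49 + 64 = 114
114 → 1² + 1² + 4² = 1 + 1 + 16 = 18
18 → 1² + 8² = 1 + 64 = 65
65 → 6² + 5² = 36 + 25 = 61
61 → 6² + 1² = 36 + 1 = 37
37 → 3² + 7² = 9 + 49 = 58
58 → 5² + 8² = 25 + 64 = 89
89 → 8² + 9² = 64 + 81 = 145
145 → 1² + 4² + 5² = 1 + 16 + 25 = 42
42 → 4² + 2² = 16 + 4 = 20
20 → 2² + 0² = 4 + 0 = 4
4 → 4² = 16
16 → 1² + 6² = 1 + 36 = 37  — 37 repeats.
That took 14 steps.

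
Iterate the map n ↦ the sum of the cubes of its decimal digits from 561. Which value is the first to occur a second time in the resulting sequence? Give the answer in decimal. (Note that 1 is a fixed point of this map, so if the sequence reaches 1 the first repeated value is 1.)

153

561 → 5³ + 6³ + 1³ = 125 + 216 + 1 = 342
342 → 3³ + 4³ + 2³ = 27 + 64 + 8 = 99
99 → 9³ + 9³ = 729 + 729 = 1458
1458 → 1³ + 4³ + 5³ + 8³ = 1 + 64 + 125 + 512 = 702
702 → 7³ + 0³ + 2³ = 343 + 0 + 8 = 351
351 → 3³ + 5³ + 1³ = 27 + 125 + 1 = 153
153 → 1³ + 5³ + 3³ = 1 + 125 + 27 = 153  — 153 already appeared earlier.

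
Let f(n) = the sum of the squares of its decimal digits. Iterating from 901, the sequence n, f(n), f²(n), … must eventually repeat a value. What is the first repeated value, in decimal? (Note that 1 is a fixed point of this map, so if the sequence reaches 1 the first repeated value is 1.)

901 → 82
82 → 68
68 → 100
100 → 1  — reached the fixed point 1.
1 → 1, so 1 is the first repeated value.

1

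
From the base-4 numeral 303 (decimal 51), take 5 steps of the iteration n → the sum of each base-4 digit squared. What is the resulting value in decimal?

1

51 = (3,0,3)_4 → 3² + 0² + 3² = 18
18 = (1,0,2)_4 → 1² + 0² + 2² = 5
5 = (1,1)_4 → 1² + 1² = 2
2 = (2)_4 → 2² = 4
4 = (1,0)_4 → 1² + 0² = 1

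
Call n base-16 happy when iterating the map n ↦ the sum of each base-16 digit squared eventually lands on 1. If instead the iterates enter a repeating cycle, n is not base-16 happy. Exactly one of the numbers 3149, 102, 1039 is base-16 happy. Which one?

3149

3149: 3149 → 329 → 98 → 40 → 68 → 32 → 4 → 16 → 1  — reaches 1 (base-16 happy)
102: 102 → 72 → 80 → 25 → 82 → 29 → 170 → 200 → 208 → 169 → 181 → 146 → 85 → 50 → 13 → 169  — repeats 169 (not base-16 happy)
1039: 1039 → 241 → 226 → 200 → 208 → 169 → 181 → 146 → 85 → 50 → 13 → 169  — repeats 169 (not base-16 happy)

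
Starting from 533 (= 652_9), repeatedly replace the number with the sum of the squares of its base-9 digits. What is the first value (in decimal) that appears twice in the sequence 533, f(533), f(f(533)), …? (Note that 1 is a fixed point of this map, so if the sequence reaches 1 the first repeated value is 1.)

65

533 = (6,5,2)_9 → 6² + 5² + 2² = 36 + 25 + 4 = 65
65 = (7,2)_9 → 7² + 2² = 49 + 4 = 53
53 = (5,8)_9 → 5² + 8² = 25 + 64 = 89
89 = (1,0,8)_9 → 1² + 0² + 8² = 1 + 0 + 64 = 65  — 65 already appeared earlier.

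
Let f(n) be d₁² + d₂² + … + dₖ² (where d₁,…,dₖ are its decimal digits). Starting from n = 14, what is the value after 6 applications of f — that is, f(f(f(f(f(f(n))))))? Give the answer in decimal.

14 → 1² + 4² = 17
17 → 1² + 7² = 50
50 → 5² + 0² = 25
25 → 2² + 5² = 29
29 → 2² + 9² = 85
85 → 8² + 5² = 89

89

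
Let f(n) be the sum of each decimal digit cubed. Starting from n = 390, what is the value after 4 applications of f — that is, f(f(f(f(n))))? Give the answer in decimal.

390 → 3³ + 9³ + 0³ = 756
756 → 7³ + 5³ + 6³ = 684
684 → 6³ + 8³ + 4³ = 792
792 → 7³ + 9³ + 2³ = 1080

1080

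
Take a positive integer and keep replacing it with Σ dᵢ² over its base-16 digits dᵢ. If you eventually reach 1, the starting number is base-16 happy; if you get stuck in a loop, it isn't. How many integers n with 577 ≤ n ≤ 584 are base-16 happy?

577: 577 → 21 → 26 → 101 → 61 → 178 → 125 → 218 → 269 → 170 → 200 → 208 → 169 → 181 → 146 → 85 → 50 → 13 → 169  (repeats 169)
578: 578 → 24 → 65 → 17 → 2 → 4 → 16 → 1  (reaches 1)
579: 579 → 29 → 170 → 200 → 208 → 169 → 181 → 146 → 85 → 50 → 13 → 169  (repeats 169)
580: 580 → 36 → 20 → 17 → 2 → 4 → 16 → 1  (reaches 1)
581: 581 → 45 → 173 → 269 → 170 → 200 → 208 → 169 → 181 → 146 → 85 → 50 → 13 → 169  (repeats 169)
582: 582 → 56 → 73 → 97 → 37 → 29 → 170 → 200 → 208 → 169 → 181 → 146 → 85 → 50 → 13 → 169  (repeats 169)
583: 583 → 69 → 41 → 85 → 50 → 13 → 169 → 181 → 146 → 85  (repeats 85)
584: 584 → 84 → 41 → 85 → 50 → 13 → 169 → 181 → 146 → 85  (repeats 85)
base-16 happy: 578, 580

2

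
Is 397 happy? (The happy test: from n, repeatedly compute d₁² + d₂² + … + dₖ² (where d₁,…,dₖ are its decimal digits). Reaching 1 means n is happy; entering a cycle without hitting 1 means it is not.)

happy

397 → 3² + 9² + 7² = 139
139 → 1² + 3² + 9² = 91
91 → 9² + 1² = 82
82 → 8² + 2² = 68
68 → 6² + 8² = 100
100 → 1² + 0² + 0² = 1  — reached 1.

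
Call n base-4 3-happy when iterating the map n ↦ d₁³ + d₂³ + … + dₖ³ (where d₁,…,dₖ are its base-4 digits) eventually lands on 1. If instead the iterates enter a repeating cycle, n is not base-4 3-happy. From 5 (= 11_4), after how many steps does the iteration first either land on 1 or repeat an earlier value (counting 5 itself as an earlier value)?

5 = (1,1)_4 → 1³ + 1³ = 1 + 1 = 2
2 = (2)_4 → 2³ = 8
8 = (2,0)_4 → 2³ + 0³ = 8 + 0 = 8  — 8 repeats.
That took 3 steps.

3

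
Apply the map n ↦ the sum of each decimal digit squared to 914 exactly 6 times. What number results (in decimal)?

914 → 9² + 1² + 4² = 81 + 1 + 16 = 98
98 → 9² + 8² = 81 + 64 = 145
145 → 1² + 4² + 5² = 1 + 16 + 25 = 42
42 → 4² + 2² = 16 + 4 = 20
20 → 2² + 0² = 4 + 0 = 4
4 → 4² = 16

16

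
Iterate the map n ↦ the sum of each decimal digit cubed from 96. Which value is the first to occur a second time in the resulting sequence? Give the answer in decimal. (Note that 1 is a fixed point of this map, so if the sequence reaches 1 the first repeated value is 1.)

153

96 → 9³ + 6³ = 945
945 → 9³ + 4³ + 5³ = 918
918 → 9³ + 1³ + 8³ = 1242
1242 → 1³ + 2³ + 4³ + 2³ = 81
81 → 8³ + 1³ = 513
513 → 5³ + 1³ + 3³ = 153
153 → 1³ + 5³ + 3³ = 153  — 153 already appeared earlier.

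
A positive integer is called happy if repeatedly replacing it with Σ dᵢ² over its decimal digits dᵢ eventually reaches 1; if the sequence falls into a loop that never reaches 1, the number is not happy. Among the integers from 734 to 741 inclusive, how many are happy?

734: 734 → 74 → 65 → 61 → 37 → 58 → 89 → 145 → 42 → 20 → 4 → 16 → 37  — not happy
735: 735 → 83 → 73 → 58 → 89 → 145 → 42 → 20 → 4 → 16 → 37 → 58  — not happy
736: 736 → 94 → 97 → 130 → 10 → 1  — happy
737: 737 → 107 → 50 → 25 → 29 → 85 → 89 → 145 → 42 → 20 → 4 → 16 → 37 → 58 → 89  — not happy
738: 738 → 122 → 9 → 81 → 65 → 61 → 37 → 58 → 89 → 145 → 42 → 20 → 4 → 16 → 37  — not happy
739: 739 → 139 → 91 → 82 → 68 → 100 → 1  — happy
740: 740 → 65 → 61 → 37 → 58 → 89 → 145 → 42 → 20 → 4 → 16 → 37  — not happy
741: 741 → 66 → 72 → 53 → 34 → 25 → 29 → 85 → 89 → 145 → 42 → 20 → 4 → 16 → 37 → 58 → 89  — not happy
happy: 736, 739

2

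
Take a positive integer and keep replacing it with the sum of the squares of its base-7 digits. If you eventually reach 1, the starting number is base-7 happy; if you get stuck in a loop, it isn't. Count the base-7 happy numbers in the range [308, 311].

308: 308 → 40 → 50 → 2 → 4 → 16 → 8 → 2  — not base-7 happy
309: 309 → 41 → 61 → 27 → 45 → 45  — not base-7 happy
310: 310 → 44 → 40 → 50 → 2 → 4 → 16 → 8 → 2  — not base-7 happy
311: 311 → 49 → 1  — base-7 happy
base-7 happy: 311

1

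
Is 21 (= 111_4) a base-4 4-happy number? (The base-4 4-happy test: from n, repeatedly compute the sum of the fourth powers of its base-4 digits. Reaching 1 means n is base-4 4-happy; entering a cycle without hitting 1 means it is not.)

not base-4 4-happy

21 = (1,1,1)_4 → 1⁴ + 1⁴ + 1⁴ = 1 + 1 + 1 = 3
3 = (3)_4 → 3⁴ = 81
81 = (1,1,0,1)_4 → 1⁴ + 1⁴ + 0⁴ + 1⁴ = 1 + 1 + 0 + 1 = 3  — 3 already seen; the sequence cycles without reaching 1.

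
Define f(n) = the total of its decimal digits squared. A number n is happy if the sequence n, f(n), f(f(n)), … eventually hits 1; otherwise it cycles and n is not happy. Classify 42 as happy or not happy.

not happy

42 → 4² + 2² = 16 + 4 = 20
20 → 2² + 0² = 4 + 0 = 4
4 → 4² = 16
16 → 1² + 6² = 1 + 36 = 37
37 → 3² + 7² = 9 + 49 = 58
58 → 5² + 8² = 25 + 64 = 89
89 → 8² + 9² = 64 + 81 = 145
145 → 1² + 4² + 5² = 1 + 16 + 25 = 42  — 42 already seen; the sequence cycles without reaching 1.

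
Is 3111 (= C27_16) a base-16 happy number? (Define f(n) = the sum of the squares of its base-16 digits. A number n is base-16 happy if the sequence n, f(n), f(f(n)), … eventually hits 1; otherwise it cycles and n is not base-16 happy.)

not base-16 happy

3111 = (12,2,7)_16 → 12² + 2² + 7² = 144 + 4 + 49 = 197
197 = (12,5)_16 → 12² + 5² = 144 + 25 = 169
169 = (10,9)_16 → 10² + 9² = 100 + 81 = 181
181 = (11,5)_16 → 11² + 5² = 121 + 25 = 146
146 = (9,2)_16 → 9² + 2² = 81 + 4 = 85
85 = (5,5)_16 → 5² + 5² = 25 + 25 = 50
50 = (3,2)_16 → 3² + 2² = 9 + 4 = 13
13 = (13)_16 → 13² = 169  — 169 already seen; the sequence cycles without reaching 1.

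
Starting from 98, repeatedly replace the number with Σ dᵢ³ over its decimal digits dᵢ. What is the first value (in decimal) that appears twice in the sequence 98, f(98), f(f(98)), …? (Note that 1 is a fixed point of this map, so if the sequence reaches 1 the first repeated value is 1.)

98 → 9³ + 8³ = 1241
1241 → 1³ + 2³ + 4³ + 1³ = 74
74 → 7³ + 4³ = 407
407 → 4³ + 0³ + 7³ = 407  — 407 already appeared earlier.

407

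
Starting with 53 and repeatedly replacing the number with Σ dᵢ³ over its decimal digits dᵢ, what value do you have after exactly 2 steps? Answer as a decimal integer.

53 → 152
152 → 134

134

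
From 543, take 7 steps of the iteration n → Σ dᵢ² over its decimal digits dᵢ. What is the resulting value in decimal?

42

543 → 50
50 → 25
25 → 29
29 → 85
85 → 89
89 → 145
145 → 42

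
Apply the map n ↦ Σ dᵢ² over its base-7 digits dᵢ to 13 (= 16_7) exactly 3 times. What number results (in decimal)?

13 = (1,6)_7 → 1² + 6² = 1 + 36 = 37
37 = (5,2)_7 → 5² + 2² = 25 + 4 = 29
29 = (4,1)_7 → 4² + 1² = 16 + 1 = 17

17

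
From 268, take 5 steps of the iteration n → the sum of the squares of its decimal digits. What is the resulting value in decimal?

268 → 2² + 6² + 8² = 104
104 → 1² + 0² + 4² = 17
17 → 1² + 7² = 50
50 → 5² + 0² = 25
25 → 2² + 5² = 29

29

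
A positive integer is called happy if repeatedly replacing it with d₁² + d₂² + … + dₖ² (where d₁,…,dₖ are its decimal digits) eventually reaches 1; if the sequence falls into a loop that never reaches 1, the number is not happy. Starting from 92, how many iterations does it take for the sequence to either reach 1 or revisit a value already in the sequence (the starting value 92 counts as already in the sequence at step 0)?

92 → 9² + 2² = 85
85 → 8² + 5² = 89
89 → 8² + 9² = 145
145 → 1² + 4² + 5² = 42
42 → 4² + 2² = 20
20 → 2² + 0² = 4
4 → 4² = 16
16 → 1² + 6² = 37
37 → 3² + 7² = 58
58 → 5² + 8² = 89  — 89 repeats.
That took 10 steps.

10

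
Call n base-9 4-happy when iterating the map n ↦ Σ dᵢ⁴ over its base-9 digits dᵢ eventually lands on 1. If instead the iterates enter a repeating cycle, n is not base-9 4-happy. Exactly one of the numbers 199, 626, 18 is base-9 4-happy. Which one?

199

199: 199 → 273 → 243 → 81 → 1  — reaches 1 (base-9 4-happy)
626: 626 → 4322 → 4818 → 2258 → 6578 → 4098 → 1956 → 1394 → 8194 → 290 → 722 → 8208 → 114 → 1378 → 4098  — repeats 4098 (not base-9 4-happy)
18: 18 → 16 → 2402 → 4818 → 2258 → 6578 → 4098 → 1956 → 1394 → 8194 → 290 → 722 → 8208 → 114 → 1378 → 4098  — repeats 4098 (not base-9 4-happy)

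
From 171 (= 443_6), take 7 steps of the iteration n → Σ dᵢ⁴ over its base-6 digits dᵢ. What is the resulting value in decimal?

1251

171 = (4,4,3)_6 → 4⁴ + 4⁴ + 3⁴ = 593
593 = (2,4,2,5)_6 → 2⁴ + 4⁴ + 2⁴ + 5⁴ = 913
913 = (4,1,2,1)_6 → 4⁴ + 1⁴ + 2⁴ + 1⁴ = 274
274 = (1,1,3,4)_6 → 1⁴ + 1⁴ + 3⁴ + 4⁴ = 339
339 = (1,3,2,3)_6 → 1⁴ + 3⁴ + 2⁴ + 3⁴ = 179
179 = (4,5,5)_6 → 4⁴ + 5⁴ + 5⁴ = 1506
1506 = (1,0,5,5,0)_6 → 1⁴ + 0⁴ + 5⁴ + 5⁴ + 0⁴ = 1251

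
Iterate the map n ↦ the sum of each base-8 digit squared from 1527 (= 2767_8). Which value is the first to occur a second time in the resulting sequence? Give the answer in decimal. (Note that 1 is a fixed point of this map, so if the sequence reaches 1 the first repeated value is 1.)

1527 = (2,7,6,7)_8 → 138
138 = (2,1,2)_8 → 9
9 = (1,1)_8 → 2
2 = (2)_8 → 4
4 = (4)_8 → 16
16 = (2,0)_8 → 4  — 4 already appeared earlier.

4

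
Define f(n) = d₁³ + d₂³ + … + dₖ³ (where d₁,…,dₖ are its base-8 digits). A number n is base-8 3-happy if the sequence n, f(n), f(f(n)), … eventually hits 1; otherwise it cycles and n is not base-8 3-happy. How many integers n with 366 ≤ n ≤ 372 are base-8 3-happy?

366: 366 → 466 → 359 → 532 → 73 → 3 → 27 → 54 → 432 → 432  (repeats 432)
367: 367 → 593 → 11 → 28 → 91 → 55 → 559 → 469 → 476 → 434 → 440 → 559  (repeats 559)
368: 368 → 341 → 258 → 72 → 2 → 8 → 1  (reaches 1)
369: 369 → 342 → 349 → 277 → 197 → 152 → 35 → 91 → 55 → 559 → 469 → 476 → 434 → 440 → 559  (repeats 559)
370: 370 → 349 → 277 → 197 → 152 → 35 → 91 → 55 → 559 → 469 → 476 → 434 → 440 → 559  (repeats 559)
371: 371 → 368 → 341 → 258 → 72 → 2 → 8 → 1  (reaches 1)
372: 372 → 405 → 349 → 277 → 197 → 152 → 35 → 91 → 55 → 559 → 469 → 476 → 434 → 440 → 559  (repeats 559)
base-8 3-happy: 368, 371

2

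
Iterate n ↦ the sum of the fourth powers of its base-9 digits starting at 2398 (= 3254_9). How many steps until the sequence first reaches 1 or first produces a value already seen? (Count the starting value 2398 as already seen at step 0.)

2398 = (3,2,5,4)_9 → 3⁴ + 2⁴ + 5⁴ + 4⁴ = 978
978 = (1,3,0,6)_9 → 1⁴ + 3⁴ + 0⁴ + 6⁴ = 1378
1378 = (1,8,0,1)_9 → 1⁴ + 8⁴ + 0⁴ + 1⁴ = 4098
4098 = (5,5,5,3)_9 → 5⁴ + 5⁴ + 5⁴ + 3⁴ = 1956
1956 = (2,6,1,3)_9 → 2⁴ + 6⁴ + 1⁴ + 3⁴ = 1394
1394 = (1,8,1,8)_9 → 1⁴ + 8⁴ + 1⁴ + 8⁴ = 8194
8194 = (1,2,2,1,4)_9 → 1⁴ + 2⁴ + 2⁴ + 1⁴ + 4⁴ = 290
290 = (3,5,2)_9 → 3⁴ + 5⁴ + 2⁴ = 722
722 = (8,8,2)_9 → 8⁴ + 8⁴ + 2⁴ = 8208
8208 = (1,2,2,3,0)_9 → 1⁴ + 2⁴ + 2⁴ + 3⁴ + 0⁴ = 114
114 = (1,3,6)_9 → 1⁴ + 3⁴ + 6⁴ = 1378  — 1378 repeats.
That took 11 steps.

11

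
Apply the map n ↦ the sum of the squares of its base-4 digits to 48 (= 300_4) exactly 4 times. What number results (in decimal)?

48 = (3,0,0)_4 → 3² + 0² + 0² = 9
9 = (2,1)_4 → 2² + 1² = 5
5 = (1,1)_4 → 1² + 1² = 2
2 = (2)_4 → 2² = 4

4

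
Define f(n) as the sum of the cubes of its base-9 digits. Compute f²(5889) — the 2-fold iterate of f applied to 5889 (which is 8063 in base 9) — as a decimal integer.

5889 = (8,0,6,3)_9 → 8³ + 0³ + 6³ + 3³ = 512 + 0 + 216 + 27 = 755
755 = (1,0,2,8)_9 → 1³ + 0³ + 2³ + 8³ = 1 + 0 + 8 + 512 = 521

521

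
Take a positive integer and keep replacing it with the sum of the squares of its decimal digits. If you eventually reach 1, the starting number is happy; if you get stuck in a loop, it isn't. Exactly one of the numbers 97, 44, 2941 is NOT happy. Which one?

97: 97 → 130 → 10 → 1  — reaches 1 (happy)
44: 44 → 32 → 13 → 10 → 1  — reaches 1 (happy)
2941: 2941 → 102 → 5 → 25 → 29 → 85 → 89 → 145 → 42 → 20 → 4 → 16 → 37 → 58 → 89  — repeats 89 (not happy)

2941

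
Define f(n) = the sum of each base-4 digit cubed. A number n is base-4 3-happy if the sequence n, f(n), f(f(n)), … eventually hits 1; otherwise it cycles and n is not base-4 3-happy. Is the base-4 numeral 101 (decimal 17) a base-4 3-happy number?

not base-4 3-happy

17 = (1,0,1)_4 → 1³ + 0³ + 1³ = 2
2 = (2)_4 → 2³ = 8
8 = (2,0)_4 → 2³ + 0³ = 8  — 8 already seen; the sequence cycles without reaching 1.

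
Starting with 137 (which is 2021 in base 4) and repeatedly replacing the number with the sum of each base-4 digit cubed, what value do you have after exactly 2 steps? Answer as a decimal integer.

2

137 = (2,0,2,1)_4 → 17
17 = (1,0,1)_4 → 2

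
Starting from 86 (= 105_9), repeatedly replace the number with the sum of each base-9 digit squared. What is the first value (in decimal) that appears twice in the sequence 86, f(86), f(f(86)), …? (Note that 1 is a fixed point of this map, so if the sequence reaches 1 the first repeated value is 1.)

68

86 = (1,0,5)_9 → 1² + 0² + 5² = 1 + 0 + 25 = 26
26 = (2,8)_9 → 2² + 8² = 4 + 64 = 68
68 = (7,5)_9 → 7² + 5² = 49 + 25 = 74
74 = (8,2)_9 → 8² + 2² = 64 + 4 = 68  — 68 already appeared earlier.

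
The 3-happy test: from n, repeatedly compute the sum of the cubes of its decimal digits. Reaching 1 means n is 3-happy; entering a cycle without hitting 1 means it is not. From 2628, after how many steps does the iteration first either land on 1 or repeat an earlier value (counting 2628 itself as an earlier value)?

10

2628 → 2³ + 6³ + 2³ + 8³ = 744
744 → 7³ + 4³ + 4³ = 471
471 → 4³ + 7³ + 1³ = 408
408 → 4³ + 0³ + 8³ = 576
576 → 5³ + 7³ + 6³ = 684
684 → 6³ + 8³ + 4³ = 792
792 → 7³ + 9³ + 2³ = 1080
1080 → 1³ + 0³ + 8³ + 0³ = 513
513 → 5³ + 1³ + 3³ = 153
153 → 1³ + 5³ + 3³ = 153  — 153 repeats.
That took 10 steps.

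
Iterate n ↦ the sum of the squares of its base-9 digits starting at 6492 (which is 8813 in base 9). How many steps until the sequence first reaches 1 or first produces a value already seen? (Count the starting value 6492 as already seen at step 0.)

6492 = (8,8,1,3)_9 → 8² + 8² + 1² + 3² = 138
138 = (1,6,3)_9 → 1² + 6² + 3² = 46
46 = (5,1)_9 → 5² + 1² = 26
26 = (2,8)_9 → 2² + 8² = 68
68 = (7,5)_9 → 7² + 5² = 74
74 = (8,2)_9 → 8² + 2² = 68  — 68 repeats.
That took 6 steps.

6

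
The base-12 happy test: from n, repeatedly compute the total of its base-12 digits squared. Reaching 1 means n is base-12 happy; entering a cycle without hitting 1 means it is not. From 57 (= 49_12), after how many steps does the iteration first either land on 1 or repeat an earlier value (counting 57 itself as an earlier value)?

5

57 = (4,9)_12 → 97
97 = (8,1)_12 → 65
65 = (5,5)_12 → 50
50 = (4,2)_12 → 20
20 = (1,8)_12 → 65  — 65 repeats.
That took 5 steps.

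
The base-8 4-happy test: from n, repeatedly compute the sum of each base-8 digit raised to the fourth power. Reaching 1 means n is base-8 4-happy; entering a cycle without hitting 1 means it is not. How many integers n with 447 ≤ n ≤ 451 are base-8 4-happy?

447: 447 → 6098 → 2515 → 2754 → 722 → 114 → 1313 → 529 → 18 → 32 → 256 → 256  — not base-8 4-happy
448: 448 → 2401 → 1138 → 1329 → 1569 → 338 → 657 → 34 → 272 → 272  — not base-8 4-happy
449: 449 → 2402 → 1153 → 33 → 257 → 257  — not base-8 4-happy
450: 450 → 2417 → 2178 → 288 → 512 → 1  — base-8 4-happy
451: 451 → 2482 → 2864 → 2177 → 273 → 273  — not base-8 4-happy
base-8 4-happy: 450

1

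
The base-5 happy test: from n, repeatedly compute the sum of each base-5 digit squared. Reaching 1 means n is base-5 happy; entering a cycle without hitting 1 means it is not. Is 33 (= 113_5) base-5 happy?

33 = (1,1,3)_5 → 1² + 1² + 3² = 11
11 = (2,1)_5 → 2² + 1² = 5
5 = (1,0)_5 → 1² + 0² = 1  — reached 1.

base-5 happy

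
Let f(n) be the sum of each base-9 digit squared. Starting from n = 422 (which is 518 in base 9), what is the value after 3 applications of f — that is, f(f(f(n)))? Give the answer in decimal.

4

422 = (5,1,8)_9 → 5² + 1² + 8² = 90
90 = (1,1,0)_9 → 1² + 1² + 0² = 2
2 = (2)_9 → 2² = 4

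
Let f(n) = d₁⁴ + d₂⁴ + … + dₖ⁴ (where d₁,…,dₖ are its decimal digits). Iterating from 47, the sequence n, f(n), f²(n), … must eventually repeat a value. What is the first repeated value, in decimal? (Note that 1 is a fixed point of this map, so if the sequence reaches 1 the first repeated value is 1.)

4338

47 → 4⁴ + 7⁴ = 256 + 2401 = 2657
2657 → 2⁴ + 6⁴ + 5⁴ + 7⁴ = 16 + 1296 + 625 + 2401 = 4338
4338 → 4⁴ + 3⁴ + 3⁴ + 8⁴ = 256 + 81 + 81 + 4096 = 4514
4514 → 4⁴ + 5⁴ + 1⁴ + 4⁴ = 256 + 625 + 1 + 256 = 1138
1138 → 1⁴ + 1⁴ + 3⁴ + 8⁴ = 1 + 1 + 81 + 4096 = 4179
4179 → 4⁴ + 1⁴ + 7⁴ + 9⁴ = 256 + 1 + 2401 + 6561 = 9219
9219 → 9⁴ + 2⁴ + 1⁴ + 9⁴ = 6561 + 16 + 1 + 6561 = 13139
13139 → 1⁴ + 3⁴ + 1⁴ + 3⁴ + 9⁴ = 1 + 81 + 1 + 81 + 6561 = 6725
6725 → 6⁴ + 7⁴ + 2⁴ + 5⁴ = 1296 + 2401 + 16 + 625 = 4338  — 4338 already appeared earlier.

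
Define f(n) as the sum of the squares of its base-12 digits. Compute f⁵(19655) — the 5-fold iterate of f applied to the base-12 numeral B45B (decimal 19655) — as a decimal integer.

25

19655 = (11,4,5,11)_12 → 11² + 4² + 5² + 11² = 283
283 = (1,11,7)_12 → 1² + 11² + 7² = 171
171 = (1,2,3)_12 → 1² + 2² + 3² = 14
14 = (1,2)_12 → 1² + 2² = 5
5 = (5)_12 → 5² = 25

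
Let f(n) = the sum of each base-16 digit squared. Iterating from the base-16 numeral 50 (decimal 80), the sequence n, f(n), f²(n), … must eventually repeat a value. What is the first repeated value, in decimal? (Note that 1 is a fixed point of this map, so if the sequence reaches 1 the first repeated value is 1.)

80 = (5,0)_16 → 5² + 0² = 25 + 0 = 25
25 = (1,9)_16 → 1² + 9² = 1 + 81 = 82
82 = (5,2)_16 → 5² + 2² = 25 + 4 = 29
29 = (1,13)_16 → 1² + 13² = 1 + 169 = 170
170 = (10,10)_16 → 10² + 10² = 100 + 100 = 200
200 = (12,8)_16 → 12² + 8² = 144 + 64 = 208
208 = (13,0)_16 → 13² + 0² = 169 + 0 = 169
169 = (10,9)_16 → 10² + 9² = 100 + 81 = 181
181 = (11,5)_16 → 11² + 5² = 121 + 25 = 146
146 = (9,2)_16 → 9² + 2² = 81 + 4 = 85
85 = (5,5)_16 → 5² + 5² = 25 + 25 = 50
50 = (3,2)_16 → 3² + 2² = 9 + 4 = 13
13 = (13)_16 → 13² = 169  — 169 already appeared earlier.

169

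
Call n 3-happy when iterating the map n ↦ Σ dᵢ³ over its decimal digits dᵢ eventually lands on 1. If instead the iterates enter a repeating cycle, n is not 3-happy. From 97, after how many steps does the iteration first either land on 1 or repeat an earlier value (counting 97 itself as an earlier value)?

97 → 1072
1072 → 352
352 → 160
160 → 217
217 → 352  — 352 repeats.
That took 5 steps.

5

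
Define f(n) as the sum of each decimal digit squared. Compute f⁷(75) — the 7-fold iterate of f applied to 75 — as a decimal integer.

75 → 7² + 5² = 74
74 → 7² + 4² = 65
65 → 6² + 5² = 61
61 → 6² + 1² = 37
37 → 3² + 7² = 58
58 → 5² + 8² = 89
89 → 8² + 9² = 145

145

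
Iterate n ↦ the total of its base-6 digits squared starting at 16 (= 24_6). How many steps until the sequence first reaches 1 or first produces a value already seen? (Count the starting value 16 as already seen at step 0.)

16 = (2,4)_6 → 2² + 4² = 4 + 16 = 20
20 = (3,2)_6 → 3² + 2² = 9 + 4 = 13
13 = (2,1)_6 → 2² + 1² = 4 + 1 = 5
5 = (5)_6 → 5² = 25
25 = (4,1)_6 → 4² + 1² = 16 + 1 = 17
17 = (2,5)_6 → 2² + 5² = 4 + 25 = 29
29 = (4,5)_6 → 4² + 5² = 16 + 25 = 41
41 = (1,0,5)_6 → 1² + 0² + 5² = 1 + 0 + 25 = 26
26 = (4,2)_6 → 4² + 2² = 16 + 4 = 20  — 20 repeats.
That took 9 steps.

9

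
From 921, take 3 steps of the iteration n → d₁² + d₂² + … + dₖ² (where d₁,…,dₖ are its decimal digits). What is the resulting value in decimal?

1

921 → 9² + 2² + 1² = 86
86 → 8² + 6² = 100
100 → 1² + 0² + 0² = 1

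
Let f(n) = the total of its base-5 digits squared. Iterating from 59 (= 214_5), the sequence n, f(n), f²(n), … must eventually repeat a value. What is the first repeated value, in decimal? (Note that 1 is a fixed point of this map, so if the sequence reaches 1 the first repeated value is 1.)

13

59 = (2,1,4)_5 → 2² + 1² + 4² = 4 + 1 + 16 = 21
21 = (4,1)_5 → 4² + 1² = 16 + 1 = 17
17 = (3,2)_5 → 3² + 2² = 9 + 4 = 13
13 = (2,3)_5 → 2² + 3² = 4 + 9 = 13  — 13 already appeared earlier.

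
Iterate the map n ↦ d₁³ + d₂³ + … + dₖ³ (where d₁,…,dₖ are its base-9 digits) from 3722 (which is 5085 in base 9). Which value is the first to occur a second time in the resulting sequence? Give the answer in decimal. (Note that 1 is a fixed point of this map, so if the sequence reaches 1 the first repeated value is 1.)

28

3722 = (5,0,8,5)_9 → 5³ + 0³ + 8³ + 5³ = 125 + 0 + 512 + 125 = 762
762 = (1,0,3,6)_9 → 1³ + 0³ + 3³ + 6³ = 1 + 0 + 27 + 216 = 244
244 = (3,0,1)_9 → 3³ + 0³ + 1³ = 27 + 0 + 1 = 28
28 = (3,1)_9 → 3³ + 1³ = 27 + 1 = 28  — 28 already appeared earlier.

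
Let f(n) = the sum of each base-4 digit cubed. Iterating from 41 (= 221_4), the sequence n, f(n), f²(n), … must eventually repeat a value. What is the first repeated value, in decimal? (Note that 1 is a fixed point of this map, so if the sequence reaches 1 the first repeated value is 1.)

41 = (2,2,1)_4 → 2³ + 2³ + 1³ = 8 + 8 + 1 = 17
17 = (1,0,1)_4 → 1³ + 0³ + 1³ = 1 + 0 + 1 = 2
2 = (2)_4 → 2³ = 8
8 = (2,0)_4 → 2³ + 0³ = 8 + 0 = 8  — 8 already appeared earlier.

8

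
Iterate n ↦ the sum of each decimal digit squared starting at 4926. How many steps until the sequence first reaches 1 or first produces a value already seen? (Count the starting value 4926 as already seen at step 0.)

4926 → 4² + 9² + 2² + 6² = 137
137 → 1² + 3² + 7² = 59
59 → 5² + 9² = 106
106 → 1² + 0² + 6² = 37
37 → 3² + 7² = 58
58 → 5² + 8² = 89
89 → 8² + 9² = 145
145 → 1² + 4² + 5² = 42
42 → 4² + 2² = 20
20 → 2² + 0² = 4
4 → 4² = 16
16 → 1² + 6² = 37  — 37 repeats.
That took 12 steps.

12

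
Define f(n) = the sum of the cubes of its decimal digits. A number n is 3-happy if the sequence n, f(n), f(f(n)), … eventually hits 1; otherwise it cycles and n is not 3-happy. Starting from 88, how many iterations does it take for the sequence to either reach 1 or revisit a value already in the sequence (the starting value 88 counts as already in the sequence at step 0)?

4

88 → 8³ + 8³ = 1024
1024 → 1³ + 0³ + 2³ + 4³ = 73
73 → 7³ + 3³ = 370
370 → 3³ + 7³ + 0³ = 370  — 370 repeats.
That took 4 steps.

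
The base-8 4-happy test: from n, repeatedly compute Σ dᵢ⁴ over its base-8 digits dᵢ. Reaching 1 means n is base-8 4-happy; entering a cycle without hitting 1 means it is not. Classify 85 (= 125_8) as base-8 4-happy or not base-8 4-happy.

85 = (1,2,5)_8 → 1⁴ + 2⁴ + 5⁴ = 642
642 = (1,2,0,2)_8 → 1⁴ + 2⁴ + 0⁴ + 2⁴ = 33
33 = (4,1)_8 → 4⁴ + 1⁴ = 257
257 = (4,0,1)_8 → 4⁴ + 0⁴ + 1⁴ = 257  — 257 already seen; the sequence cycles without reaching 1.

not base-8 4-happy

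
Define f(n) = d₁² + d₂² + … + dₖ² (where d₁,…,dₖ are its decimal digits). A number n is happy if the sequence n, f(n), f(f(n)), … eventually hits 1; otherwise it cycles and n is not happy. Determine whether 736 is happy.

happy

736 → 7² + 3² + 6² = 94
94 → 9² + 4² = 97
97 → 9² + 7² = 130
130 → 1² + 3² + 0² = 10
10 → 1² + 0² = 1  — reached 1.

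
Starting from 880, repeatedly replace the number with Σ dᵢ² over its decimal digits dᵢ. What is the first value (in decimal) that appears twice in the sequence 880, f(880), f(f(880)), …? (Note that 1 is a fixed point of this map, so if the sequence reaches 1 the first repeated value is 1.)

16

880 → 8² + 8² + 0² = 64 + 64 + 0 = 128
128 → 1² + 2² + 8² = 1 + 4 + 64 = 69
69 → 6² + 9² = 36 + 81 = 117
117 → 1² + 1² + 7² = 1 + 1 + 49 = 51
51 → 5² + 1² = 25 + 1 = 26
26 → 2² + 6² = 4 + 36 = 40
40 → 4² + 0² = 16 + 0 = 16
16 → 1² + 6² = 1 + 36 = 37
37 → 3² + 7² = 9 + 49 = 58
58 → 5² + 8² = 25 + 64 = 89
89 → 8² + 9² = 64 + 81 = 145
145 → 1² + 4² + 5² = 1 + 16 + 25 = 42
42 → 4² + 2² = 16 + 4 = 20
20 → 2² + 0² = 4 + 0 = 4
4 → 4² = 16  — 16 already appeared earlier.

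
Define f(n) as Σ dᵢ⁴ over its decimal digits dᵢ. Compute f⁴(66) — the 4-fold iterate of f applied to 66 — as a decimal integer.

2178

66 → 6⁴ + 6⁴ = 1296 + 1296 = 2592
2592 → 2⁴ + 5⁴ + 9⁴ + 2⁴ = 16 + 625 + 6561 + 16 = 7218
7218 → 7⁴ + 2⁴ + 1⁴ + 8⁴ = 2401 + 16 + 1 + 4096 = 6514
6514 → 6⁴ + 5⁴ + 1⁴ + 4⁴ = 1296 + 625 + 1 + 256 = 2178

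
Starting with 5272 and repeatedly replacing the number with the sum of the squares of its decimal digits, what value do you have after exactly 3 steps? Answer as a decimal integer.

5272 → 5² + 2² + 7² + 2² = 25 + 4 + 49 + 4 = 82
82 → 8² + 2² = 64 + 4 = 68
68 → 6² + 8² = 36 + 64 = 100

100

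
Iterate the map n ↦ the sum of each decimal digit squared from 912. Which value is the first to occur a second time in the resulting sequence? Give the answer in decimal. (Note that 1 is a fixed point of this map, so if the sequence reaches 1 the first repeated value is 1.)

1

912 → 86
86 → 100
100 → 1  — reached the fixed point 1.
1 → 1, so 1 is the first repeated value.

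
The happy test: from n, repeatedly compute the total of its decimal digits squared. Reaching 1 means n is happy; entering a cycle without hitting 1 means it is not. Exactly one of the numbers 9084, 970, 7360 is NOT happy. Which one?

9084

9084: 9084 → 161 → 38 → 73 → 58 → 89 → 145 → 42 → 20 → 4 → 16 → 37 → 58  — repeats 58 (not happy)
970: 970 → 130 → 10 → 1  — reaches 1 (happy)
7360: 7360 → 94 → 97 → 130 → 10 → 1  — reaches 1 (happy)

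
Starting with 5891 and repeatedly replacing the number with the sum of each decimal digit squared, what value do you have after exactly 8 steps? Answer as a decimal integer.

89

5891 → 171
171 → 51
51 → 26
26 → 40
40 → 16
16 → 37
37 → 58
58 → 89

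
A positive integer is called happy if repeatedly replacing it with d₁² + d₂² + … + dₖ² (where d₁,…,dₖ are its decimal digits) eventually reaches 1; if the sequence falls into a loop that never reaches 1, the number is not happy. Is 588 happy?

not happy

588 → 5² + 8² + 8² = 153
153 → 1² + 5² + 3² = 35
35 → 3² + 5² = 34
34 → 3² + 4² = 25
25 → 2² + 5² = 29
29 → 2² + 9² = 85
85 → 8² + 5² = 89
89 → 8² + 9² = 145
145 → 1² + 4² + 5² = 42
42 → 4² + 2² = 20
20 → 2² + 0² = 4
4 → 4² = 16
16 → 1² + 6² = 37
37 → 3² + 7² = 58
58 → 5² + 8² = 89  — 89 already seen; the sequence cycles without reaching 1.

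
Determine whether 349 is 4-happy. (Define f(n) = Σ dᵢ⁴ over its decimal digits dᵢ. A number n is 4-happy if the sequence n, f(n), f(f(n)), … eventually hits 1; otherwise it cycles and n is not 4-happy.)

349 → 3⁴ + 4⁴ + 9⁴ = 81 + 256 + 6561 = 6898
6898 → 6⁴ + 8⁴ + 9⁴ + 8⁴ = 1296 + 4096 + 6561 + 4096 = 16049
16049 → 1⁴ + 6⁴ + 0⁴ + 4⁴ + 9⁴ = 1 + 1296 + 0 + 256 + 6561 = 8114
8114 → 8⁴ + 1⁴ + 1⁴ + 4⁴ = 4096 + 1 + 1 + 256 = 4354
4354 → 4⁴ + 3⁴ + 5⁴ + 4⁴ = 256 + 81 + 625 + 256 = 1218
1218 → 1⁴ + 2⁴ + 1⁴ + 8⁴ = 1 + 16 + 1 + 4096 = 4114
4114 → 4⁴ + 1⁴ + 1⁴ + 4⁴ = 256 + 1 + 1 + 256 = 514
514 → 5⁴ + 1⁴ + 4⁴ = 625 + 1 + 256 = 882
882 → 8⁴ + 8⁴ + 2⁴ = 4096 + 4096 + 16 = 8208
8208 → 8⁴ + 2⁴ + 0⁴ + 8⁴ = 4096 + 16 + 0 + 4096 = 8208  — 8208 already seen; the sequence cycles without reaching 1.

not 4-happy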